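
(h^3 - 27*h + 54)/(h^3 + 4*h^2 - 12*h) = (h^2 - 6*h + 9)/(h*(h - 2))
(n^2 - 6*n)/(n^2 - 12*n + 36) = n/(n - 6)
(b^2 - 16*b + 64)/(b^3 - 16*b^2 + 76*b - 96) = (b - 8)/(b^2 - 8*b + 12)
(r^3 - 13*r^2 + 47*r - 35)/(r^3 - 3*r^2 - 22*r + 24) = (r^2 - 12*r + 35)/(r^2 - 2*r - 24)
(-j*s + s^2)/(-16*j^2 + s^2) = s*(j - s)/(16*j^2 - s^2)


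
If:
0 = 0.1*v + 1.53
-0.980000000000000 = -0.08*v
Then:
No Solution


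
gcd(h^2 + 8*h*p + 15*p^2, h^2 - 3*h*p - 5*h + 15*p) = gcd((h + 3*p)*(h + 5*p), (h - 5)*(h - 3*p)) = 1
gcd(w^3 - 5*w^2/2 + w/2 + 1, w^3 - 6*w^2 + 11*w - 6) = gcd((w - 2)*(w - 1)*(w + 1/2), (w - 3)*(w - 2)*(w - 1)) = w^2 - 3*w + 2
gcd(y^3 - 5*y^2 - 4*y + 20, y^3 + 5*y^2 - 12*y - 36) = y + 2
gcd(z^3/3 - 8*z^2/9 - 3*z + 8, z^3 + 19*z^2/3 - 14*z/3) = 1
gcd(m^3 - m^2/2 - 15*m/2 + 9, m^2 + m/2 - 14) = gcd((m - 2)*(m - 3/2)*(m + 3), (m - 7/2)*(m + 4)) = 1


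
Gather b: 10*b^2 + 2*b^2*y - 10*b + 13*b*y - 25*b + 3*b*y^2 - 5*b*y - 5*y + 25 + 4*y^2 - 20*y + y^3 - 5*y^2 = b^2*(2*y + 10) + b*(3*y^2 + 8*y - 35) + y^3 - y^2 - 25*y + 25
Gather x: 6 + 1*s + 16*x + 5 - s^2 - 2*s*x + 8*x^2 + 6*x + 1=-s^2 + s + 8*x^2 + x*(22 - 2*s) + 12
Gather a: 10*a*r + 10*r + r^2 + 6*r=10*a*r + r^2 + 16*r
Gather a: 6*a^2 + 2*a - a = 6*a^2 + a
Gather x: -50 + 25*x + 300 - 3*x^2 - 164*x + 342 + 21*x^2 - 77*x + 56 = 18*x^2 - 216*x + 648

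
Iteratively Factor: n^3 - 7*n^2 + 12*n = (n)*(n^2 - 7*n + 12) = n*(n - 4)*(n - 3)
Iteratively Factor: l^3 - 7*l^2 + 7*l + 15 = (l - 5)*(l^2 - 2*l - 3) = (l - 5)*(l + 1)*(l - 3)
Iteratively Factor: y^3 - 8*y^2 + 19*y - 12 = (y - 1)*(y^2 - 7*y + 12) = (y - 4)*(y - 1)*(y - 3)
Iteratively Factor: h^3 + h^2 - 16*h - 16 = (h - 4)*(h^2 + 5*h + 4) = (h - 4)*(h + 1)*(h + 4)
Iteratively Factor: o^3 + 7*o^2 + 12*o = (o + 4)*(o^2 + 3*o) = o*(o + 4)*(o + 3)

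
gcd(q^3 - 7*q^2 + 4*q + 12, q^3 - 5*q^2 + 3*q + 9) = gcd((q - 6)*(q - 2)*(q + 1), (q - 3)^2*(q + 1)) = q + 1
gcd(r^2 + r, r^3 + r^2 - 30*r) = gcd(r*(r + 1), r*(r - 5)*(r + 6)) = r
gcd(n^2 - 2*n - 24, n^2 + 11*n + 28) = n + 4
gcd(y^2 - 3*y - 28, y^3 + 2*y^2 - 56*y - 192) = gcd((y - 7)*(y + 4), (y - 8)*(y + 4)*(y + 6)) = y + 4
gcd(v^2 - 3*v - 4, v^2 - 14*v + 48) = 1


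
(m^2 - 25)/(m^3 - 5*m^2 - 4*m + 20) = (m + 5)/(m^2 - 4)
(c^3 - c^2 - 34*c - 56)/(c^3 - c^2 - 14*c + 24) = (c^2 - 5*c - 14)/(c^2 - 5*c + 6)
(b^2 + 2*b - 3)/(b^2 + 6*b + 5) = (b^2 + 2*b - 3)/(b^2 + 6*b + 5)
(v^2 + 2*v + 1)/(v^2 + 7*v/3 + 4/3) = 3*(v + 1)/(3*v + 4)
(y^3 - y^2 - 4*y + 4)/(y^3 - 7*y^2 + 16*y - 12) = (y^2 + y - 2)/(y^2 - 5*y + 6)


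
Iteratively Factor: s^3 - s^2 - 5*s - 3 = (s - 3)*(s^2 + 2*s + 1) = (s - 3)*(s + 1)*(s + 1)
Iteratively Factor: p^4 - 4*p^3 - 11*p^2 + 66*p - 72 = (p - 3)*(p^3 - p^2 - 14*p + 24) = (p - 3)^2*(p^2 + 2*p - 8) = (p - 3)^2*(p - 2)*(p + 4)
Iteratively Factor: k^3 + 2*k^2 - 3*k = (k - 1)*(k^2 + 3*k) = k*(k - 1)*(k + 3)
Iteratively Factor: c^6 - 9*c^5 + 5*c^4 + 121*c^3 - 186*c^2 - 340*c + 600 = (c + 3)*(c^5 - 12*c^4 + 41*c^3 - 2*c^2 - 180*c + 200) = (c - 2)*(c + 3)*(c^4 - 10*c^3 + 21*c^2 + 40*c - 100) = (c - 2)*(c + 2)*(c + 3)*(c^3 - 12*c^2 + 45*c - 50) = (c - 2)^2*(c + 2)*(c + 3)*(c^2 - 10*c + 25) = (c - 5)*(c - 2)^2*(c + 2)*(c + 3)*(c - 5)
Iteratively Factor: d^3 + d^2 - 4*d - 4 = (d + 2)*(d^2 - d - 2) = (d + 1)*(d + 2)*(d - 2)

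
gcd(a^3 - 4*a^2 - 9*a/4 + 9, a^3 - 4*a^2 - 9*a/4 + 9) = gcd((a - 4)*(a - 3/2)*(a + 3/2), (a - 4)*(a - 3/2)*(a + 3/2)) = a^3 - 4*a^2 - 9*a/4 + 9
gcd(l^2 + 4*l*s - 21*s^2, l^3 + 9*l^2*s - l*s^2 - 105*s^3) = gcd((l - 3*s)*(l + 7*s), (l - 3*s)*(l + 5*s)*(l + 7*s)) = -l^2 - 4*l*s + 21*s^2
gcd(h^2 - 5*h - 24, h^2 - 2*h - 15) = h + 3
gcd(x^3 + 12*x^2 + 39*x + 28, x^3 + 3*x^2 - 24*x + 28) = x + 7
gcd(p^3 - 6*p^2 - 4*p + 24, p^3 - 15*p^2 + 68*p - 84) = p^2 - 8*p + 12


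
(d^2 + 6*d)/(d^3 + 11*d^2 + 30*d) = 1/(d + 5)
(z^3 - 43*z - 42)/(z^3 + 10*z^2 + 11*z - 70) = (z^3 - 43*z - 42)/(z^3 + 10*z^2 + 11*z - 70)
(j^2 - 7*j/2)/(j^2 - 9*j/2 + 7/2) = j/(j - 1)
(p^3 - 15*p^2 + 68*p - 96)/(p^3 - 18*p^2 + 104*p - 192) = (p - 3)/(p - 6)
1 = 1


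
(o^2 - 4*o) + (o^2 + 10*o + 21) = 2*o^2 + 6*o + 21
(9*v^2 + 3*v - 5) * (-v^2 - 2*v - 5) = -9*v^4 - 21*v^3 - 46*v^2 - 5*v + 25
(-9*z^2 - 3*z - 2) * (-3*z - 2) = 27*z^3 + 27*z^2 + 12*z + 4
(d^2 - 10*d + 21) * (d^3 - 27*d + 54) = d^5 - 10*d^4 - 6*d^3 + 324*d^2 - 1107*d + 1134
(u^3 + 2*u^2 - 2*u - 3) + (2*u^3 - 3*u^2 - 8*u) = 3*u^3 - u^2 - 10*u - 3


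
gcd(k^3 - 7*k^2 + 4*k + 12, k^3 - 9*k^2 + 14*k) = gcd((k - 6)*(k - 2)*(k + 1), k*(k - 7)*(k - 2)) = k - 2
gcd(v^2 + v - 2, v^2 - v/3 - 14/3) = v + 2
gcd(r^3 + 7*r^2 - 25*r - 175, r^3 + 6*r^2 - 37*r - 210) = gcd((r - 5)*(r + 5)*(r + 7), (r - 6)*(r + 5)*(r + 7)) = r^2 + 12*r + 35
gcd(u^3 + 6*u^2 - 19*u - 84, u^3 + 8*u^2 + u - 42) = u^2 + 10*u + 21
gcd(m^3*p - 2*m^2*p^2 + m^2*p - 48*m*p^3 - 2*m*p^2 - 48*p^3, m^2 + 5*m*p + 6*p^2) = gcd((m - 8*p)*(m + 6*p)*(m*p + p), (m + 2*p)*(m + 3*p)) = 1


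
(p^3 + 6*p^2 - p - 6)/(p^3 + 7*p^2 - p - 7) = (p + 6)/(p + 7)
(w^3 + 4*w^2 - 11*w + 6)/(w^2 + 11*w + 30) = (w^2 - 2*w + 1)/(w + 5)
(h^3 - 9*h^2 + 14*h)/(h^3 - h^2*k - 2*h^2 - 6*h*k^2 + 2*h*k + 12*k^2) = h*(h - 7)/(h^2 - h*k - 6*k^2)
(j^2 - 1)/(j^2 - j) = (j + 1)/j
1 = 1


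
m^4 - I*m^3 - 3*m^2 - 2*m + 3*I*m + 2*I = (m - 2)*(m + 1)^2*(m - I)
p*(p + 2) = p^2 + 2*p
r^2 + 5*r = r*(r + 5)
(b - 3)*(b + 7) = b^2 + 4*b - 21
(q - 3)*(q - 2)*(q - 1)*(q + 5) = q^4 - q^3 - 19*q^2 + 49*q - 30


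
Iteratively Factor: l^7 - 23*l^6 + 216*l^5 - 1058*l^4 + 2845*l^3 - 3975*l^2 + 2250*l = (l - 2)*(l^6 - 21*l^5 + 174*l^4 - 710*l^3 + 1425*l^2 - 1125*l) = (l - 5)*(l - 2)*(l^5 - 16*l^4 + 94*l^3 - 240*l^2 + 225*l) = (l - 5)*(l - 3)*(l - 2)*(l^4 - 13*l^3 + 55*l^2 - 75*l) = (l - 5)*(l - 3)^2*(l - 2)*(l^3 - 10*l^2 + 25*l) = (l - 5)^2*(l - 3)^2*(l - 2)*(l^2 - 5*l) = l*(l - 5)^2*(l - 3)^2*(l - 2)*(l - 5)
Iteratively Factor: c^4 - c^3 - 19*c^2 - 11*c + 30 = (c - 1)*(c^3 - 19*c - 30) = (c - 1)*(c + 3)*(c^2 - 3*c - 10) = (c - 5)*(c - 1)*(c + 3)*(c + 2)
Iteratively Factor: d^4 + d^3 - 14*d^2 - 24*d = (d + 3)*(d^3 - 2*d^2 - 8*d) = (d - 4)*(d + 3)*(d^2 + 2*d) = (d - 4)*(d + 2)*(d + 3)*(d)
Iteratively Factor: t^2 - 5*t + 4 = (t - 4)*(t - 1)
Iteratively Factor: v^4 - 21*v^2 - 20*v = (v + 1)*(v^3 - v^2 - 20*v) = (v - 5)*(v + 1)*(v^2 + 4*v) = v*(v - 5)*(v + 1)*(v + 4)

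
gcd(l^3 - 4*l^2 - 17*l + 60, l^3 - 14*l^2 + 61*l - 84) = l - 3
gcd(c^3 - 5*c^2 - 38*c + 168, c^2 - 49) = c - 7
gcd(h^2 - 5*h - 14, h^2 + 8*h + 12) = h + 2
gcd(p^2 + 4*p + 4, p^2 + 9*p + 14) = p + 2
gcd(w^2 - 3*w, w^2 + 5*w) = w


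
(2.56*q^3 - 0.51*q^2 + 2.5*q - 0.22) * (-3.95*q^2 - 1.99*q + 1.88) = -10.112*q^5 - 3.0799*q^4 - 4.0473*q^3 - 5.0648*q^2 + 5.1378*q - 0.4136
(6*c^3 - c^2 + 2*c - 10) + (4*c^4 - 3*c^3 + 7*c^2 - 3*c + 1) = 4*c^4 + 3*c^3 + 6*c^2 - c - 9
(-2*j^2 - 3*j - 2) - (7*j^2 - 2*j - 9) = -9*j^2 - j + 7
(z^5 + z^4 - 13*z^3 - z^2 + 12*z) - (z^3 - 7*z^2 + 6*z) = z^5 + z^4 - 14*z^3 + 6*z^2 + 6*z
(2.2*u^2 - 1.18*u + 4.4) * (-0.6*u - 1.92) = -1.32*u^3 - 3.516*u^2 - 0.374400000000001*u - 8.448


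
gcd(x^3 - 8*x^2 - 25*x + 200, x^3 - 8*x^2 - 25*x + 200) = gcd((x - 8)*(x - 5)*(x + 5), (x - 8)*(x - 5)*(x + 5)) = x^3 - 8*x^2 - 25*x + 200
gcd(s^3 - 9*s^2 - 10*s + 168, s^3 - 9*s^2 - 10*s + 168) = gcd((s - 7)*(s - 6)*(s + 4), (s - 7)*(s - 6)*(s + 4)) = s^3 - 9*s^2 - 10*s + 168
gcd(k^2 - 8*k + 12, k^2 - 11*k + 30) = k - 6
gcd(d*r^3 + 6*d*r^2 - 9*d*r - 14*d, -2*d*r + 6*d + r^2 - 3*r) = 1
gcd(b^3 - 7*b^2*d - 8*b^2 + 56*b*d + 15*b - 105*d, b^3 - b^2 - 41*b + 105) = b^2 - 8*b + 15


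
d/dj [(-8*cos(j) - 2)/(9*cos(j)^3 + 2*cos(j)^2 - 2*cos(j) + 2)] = 32*(-72*cos(j)^3 - 35*cos(j)^2 - 4*cos(j) + 10)*sin(j)/(-8*sin(j)^2 + 19*cos(j) + 9*cos(3*j) + 16)^2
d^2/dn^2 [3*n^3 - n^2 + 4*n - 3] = 18*n - 2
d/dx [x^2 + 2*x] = 2*x + 2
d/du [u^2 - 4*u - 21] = 2*u - 4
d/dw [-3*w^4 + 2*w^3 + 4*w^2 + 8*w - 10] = -12*w^3 + 6*w^2 + 8*w + 8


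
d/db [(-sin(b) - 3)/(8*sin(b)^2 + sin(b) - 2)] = (8*sin(b)^2 + 48*sin(b) + 5)*cos(b)/(8*sin(b)^2 + sin(b) - 2)^2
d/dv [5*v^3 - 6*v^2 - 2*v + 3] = 15*v^2 - 12*v - 2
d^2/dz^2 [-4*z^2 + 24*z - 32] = -8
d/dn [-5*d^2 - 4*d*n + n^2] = -4*d + 2*n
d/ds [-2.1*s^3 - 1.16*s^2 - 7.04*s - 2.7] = -6.3*s^2 - 2.32*s - 7.04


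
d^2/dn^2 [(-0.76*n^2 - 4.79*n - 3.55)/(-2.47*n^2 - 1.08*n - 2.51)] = (54.39187*n^3 + 101.678538*n^2 - 121.359498*n - 52.129742)/(15.069223*n^6 + 19.766916*n^5 + 54.582801*n^4 + 41.433768*n^3 + 55.466733*n^2 + 20.412324*n + 15.813251)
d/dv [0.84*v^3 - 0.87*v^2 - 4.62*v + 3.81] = 2.52*v^2 - 1.74*v - 4.62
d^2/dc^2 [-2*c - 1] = 0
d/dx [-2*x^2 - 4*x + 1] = -4*x - 4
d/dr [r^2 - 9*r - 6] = 2*r - 9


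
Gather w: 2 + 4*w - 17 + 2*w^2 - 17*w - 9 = 2*w^2 - 13*w - 24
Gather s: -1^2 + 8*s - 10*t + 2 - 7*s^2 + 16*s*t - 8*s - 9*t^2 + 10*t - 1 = -7*s^2 + 16*s*t - 9*t^2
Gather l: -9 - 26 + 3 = -32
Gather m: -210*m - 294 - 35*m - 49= -245*m - 343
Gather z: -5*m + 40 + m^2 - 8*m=m^2 - 13*m + 40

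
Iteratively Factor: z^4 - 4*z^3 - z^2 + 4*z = (z - 4)*(z^3 - z) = (z - 4)*(z - 1)*(z^2 + z) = (z - 4)*(z - 1)*(z + 1)*(z)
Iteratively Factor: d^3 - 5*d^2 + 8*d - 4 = (d - 2)*(d^2 - 3*d + 2) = (d - 2)*(d - 1)*(d - 2)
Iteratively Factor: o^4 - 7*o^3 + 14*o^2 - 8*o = (o - 1)*(o^3 - 6*o^2 + 8*o) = (o - 4)*(o - 1)*(o^2 - 2*o) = o*(o - 4)*(o - 1)*(o - 2)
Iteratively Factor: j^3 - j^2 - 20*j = (j + 4)*(j^2 - 5*j) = (j - 5)*(j + 4)*(j)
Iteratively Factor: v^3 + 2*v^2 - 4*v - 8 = (v - 2)*(v^2 + 4*v + 4) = (v - 2)*(v + 2)*(v + 2)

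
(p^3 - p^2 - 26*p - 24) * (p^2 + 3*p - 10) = p^5 + 2*p^4 - 39*p^3 - 92*p^2 + 188*p + 240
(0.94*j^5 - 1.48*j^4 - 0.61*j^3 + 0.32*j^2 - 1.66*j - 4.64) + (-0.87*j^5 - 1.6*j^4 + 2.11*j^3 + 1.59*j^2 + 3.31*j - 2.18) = 0.07*j^5 - 3.08*j^4 + 1.5*j^3 + 1.91*j^2 + 1.65*j - 6.82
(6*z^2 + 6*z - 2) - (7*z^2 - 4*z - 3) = -z^2 + 10*z + 1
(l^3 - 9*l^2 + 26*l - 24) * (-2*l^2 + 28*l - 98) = -2*l^5 + 46*l^4 - 402*l^3 + 1658*l^2 - 3220*l + 2352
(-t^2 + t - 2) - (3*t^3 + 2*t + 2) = -3*t^3 - t^2 - t - 4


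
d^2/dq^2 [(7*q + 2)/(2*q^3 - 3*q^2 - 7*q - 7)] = 2*(84*q^5 - 78*q^4 + 65*q^3 + 558*q^2 - 231*q - 287)/(8*q^9 - 36*q^8 - 30*q^7 + 141*q^6 + 357*q^5 - 42*q^4 - 931*q^3 - 1470*q^2 - 1029*q - 343)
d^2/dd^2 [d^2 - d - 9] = 2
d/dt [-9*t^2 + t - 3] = 1 - 18*t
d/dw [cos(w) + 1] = -sin(w)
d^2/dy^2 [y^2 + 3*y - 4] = 2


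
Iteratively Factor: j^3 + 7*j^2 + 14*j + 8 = (j + 2)*(j^2 + 5*j + 4) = (j + 1)*(j + 2)*(j + 4)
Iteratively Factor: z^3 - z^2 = (z)*(z^2 - z) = z^2*(z - 1)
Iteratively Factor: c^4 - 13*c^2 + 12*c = (c - 3)*(c^3 + 3*c^2 - 4*c) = (c - 3)*(c + 4)*(c^2 - c) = (c - 3)*(c - 1)*(c + 4)*(c)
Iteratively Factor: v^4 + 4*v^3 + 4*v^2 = (v + 2)*(v^3 + 2*v^2) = v*(v + 2)*(v^2 + 2*v) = v^2*(v + 2)*(v + 2)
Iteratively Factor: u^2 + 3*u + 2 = (u + 1)*(u + 2)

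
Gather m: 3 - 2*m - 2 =1 - 2*m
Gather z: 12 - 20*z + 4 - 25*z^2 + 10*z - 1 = -25*z^2 - 10*z + 15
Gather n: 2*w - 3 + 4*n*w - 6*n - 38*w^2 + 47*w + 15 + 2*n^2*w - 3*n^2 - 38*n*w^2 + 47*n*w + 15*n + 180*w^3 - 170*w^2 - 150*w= n^2*(2*w - 3) + n*(-38*w^2 + 51*w + 9) + 180*w^3 - 208*w^2 - 101*w + 12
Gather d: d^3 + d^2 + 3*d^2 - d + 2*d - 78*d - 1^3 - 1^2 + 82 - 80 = d^3 + 4*d^2 - 77*d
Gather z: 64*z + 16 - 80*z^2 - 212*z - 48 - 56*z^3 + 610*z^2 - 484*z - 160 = -56*z^3 + 530*z^2 - 632*z - 192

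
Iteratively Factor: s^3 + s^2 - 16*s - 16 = (s - 4)*(s^2 + 5*s + 4) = (s - 4)*(s + 4)*(s + 1)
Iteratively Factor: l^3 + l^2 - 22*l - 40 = (l + 4)*(l^2 - 3*l - 10) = (l + 2)*(l + 4)*(l - 5)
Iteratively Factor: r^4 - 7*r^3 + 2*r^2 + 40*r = (r)*(r^3 - 7*r^2 + 2*r + 40) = r*(r - 5)*(r^2 - 2*r - 8) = r*(r - 5)*(r + 2)*(r - 4)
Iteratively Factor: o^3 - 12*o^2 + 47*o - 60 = (o - 4)*(o^2 - 8*o + 15) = (o - 4)*(o - 3)*(o - 5)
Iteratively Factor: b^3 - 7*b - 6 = (b + 1)*(b^2 - b - 6) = (b + 1)*(b + 2)*(b - 3)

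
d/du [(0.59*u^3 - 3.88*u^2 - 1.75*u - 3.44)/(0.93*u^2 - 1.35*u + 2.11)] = (0.5487*u^4 - 1.593*u^3 + 10.6002*u^2 - 9.9752*u - 8.3365)/(0.8649*u^4 - 2.511*u^3 + 5.7471*u^2 - 5.697*u + 4.4521)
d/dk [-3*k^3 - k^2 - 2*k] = -9*k^2 - 2*k - 2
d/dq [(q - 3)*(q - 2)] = 2*q - 5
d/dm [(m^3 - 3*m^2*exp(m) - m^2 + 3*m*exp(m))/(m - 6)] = (-3*m^3*exp(m) + 2*m^3 + 18*m^2*exp(m) - 19*m^2 + 18*m*exp(m) + 12*m - 18*exp(m))/(m^2 - 12*m + 36)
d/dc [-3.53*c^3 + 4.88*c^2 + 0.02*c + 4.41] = -10.59*c^2 + 9.76*c + 0.02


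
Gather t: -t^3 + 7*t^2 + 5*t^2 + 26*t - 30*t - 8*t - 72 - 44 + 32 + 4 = -t^3 + 12*t^2 - 12*t - 80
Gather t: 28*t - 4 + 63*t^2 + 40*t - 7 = 63*t^2 + 68*t - 11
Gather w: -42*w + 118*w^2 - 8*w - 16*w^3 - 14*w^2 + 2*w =-16*w^3 + 104*w^2 - 48*w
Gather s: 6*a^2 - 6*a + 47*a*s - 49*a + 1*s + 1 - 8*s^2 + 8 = 6*a^2 - 55*a - 8*s^2 + s*(47*a + 1) + 9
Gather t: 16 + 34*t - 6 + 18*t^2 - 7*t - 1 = 18*t^2 + 27*t + 9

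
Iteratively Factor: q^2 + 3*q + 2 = (q + 1)*(q + 2)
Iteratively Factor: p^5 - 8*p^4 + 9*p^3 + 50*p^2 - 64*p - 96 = (p - 3)*(p^4 - 5*p^3 - 6*p^2 + 32*p + 32) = (p - 4)*(p - 3)*(p^3 - p^2 - 10*p - 8) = (p - 4)*(p - 3)*(p + 1)*(p^2 - 2*p - 8) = (p - 4)*(p - 3)*(p + 1)*(p + 2)*(p - 4)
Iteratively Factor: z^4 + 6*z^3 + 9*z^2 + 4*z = (z)*(z^3 + 6*z^2 + 9*z + 4) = z*(z + 1)*(z^2 + 5*z + 4) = z*(z + 1)*(z + 4)*(z + 1)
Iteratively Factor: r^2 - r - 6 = (r - 3)*(r + 2)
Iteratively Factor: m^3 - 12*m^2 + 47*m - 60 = (m - 3)*(m^2 - 9*m + 20) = (m - 5)*(m - 3)*(m - 4)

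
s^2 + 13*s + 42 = (s + 6)*(s + 7)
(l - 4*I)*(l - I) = l^2 - 5*I*l - 4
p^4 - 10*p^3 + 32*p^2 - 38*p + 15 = (p - 5)*(p - 3)*(p - 1)^2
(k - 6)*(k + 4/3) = k^2 - 14*k/3 - 8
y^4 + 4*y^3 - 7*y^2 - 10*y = y*(y - 2)*(y + 1)*(y + 5)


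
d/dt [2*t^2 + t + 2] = 4*t + 1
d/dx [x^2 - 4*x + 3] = 2*x - 4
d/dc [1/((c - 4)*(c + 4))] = -2*c/(c^4 - 32*c^2 + 256)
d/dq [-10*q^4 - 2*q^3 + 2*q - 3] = -40*q^3 - 6*q^2 + 2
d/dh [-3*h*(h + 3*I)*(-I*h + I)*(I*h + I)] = -12*h^3 - 27*I*h^2 + 6*h + 9*I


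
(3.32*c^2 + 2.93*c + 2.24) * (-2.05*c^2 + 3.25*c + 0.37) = -6.806*c^4 + 4.7835*c^3 + 6.1589*c^2 + 8.3641*c + 0.8288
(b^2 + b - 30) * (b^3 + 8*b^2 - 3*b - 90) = b^5 + 9*b^4 - 25*b^3 - 333*b^2 + 2700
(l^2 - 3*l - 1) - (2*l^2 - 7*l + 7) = -l^2 + 4*l - 8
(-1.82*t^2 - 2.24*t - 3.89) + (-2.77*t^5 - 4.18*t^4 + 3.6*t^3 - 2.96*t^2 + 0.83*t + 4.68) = -2.77*t^5 - 4.18*t^4 + 3.6*t^3 - 4.78*t^2 - 1.41*t + 0.79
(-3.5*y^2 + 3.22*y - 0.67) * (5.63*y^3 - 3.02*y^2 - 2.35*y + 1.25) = -19.705*y^5 + 28.6986*y^4 - 5.2715*y^3 - 9.9186*y^2 + 5.5995*y - 0.8375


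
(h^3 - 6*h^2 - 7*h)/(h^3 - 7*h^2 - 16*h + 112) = h*(h + 1)/(h^2 - 16)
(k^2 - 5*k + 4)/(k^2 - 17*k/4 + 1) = 4*(k - 1)/(4*k - 1)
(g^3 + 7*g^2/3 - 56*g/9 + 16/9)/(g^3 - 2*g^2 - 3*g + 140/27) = 3*(3*g^2 + 11*g - 4)/(9*g^2 - 6*g - 35)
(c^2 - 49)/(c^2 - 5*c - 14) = (c + 7)/(c + 2)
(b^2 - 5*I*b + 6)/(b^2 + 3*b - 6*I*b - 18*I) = (b + I)/(b + 3)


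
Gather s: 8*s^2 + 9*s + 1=8*s^2 + 9*s + 1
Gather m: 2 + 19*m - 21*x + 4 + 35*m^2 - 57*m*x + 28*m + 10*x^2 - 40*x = 35*m^2 + m*(47 - 57*x) + 10*x^2 - 61*x + 6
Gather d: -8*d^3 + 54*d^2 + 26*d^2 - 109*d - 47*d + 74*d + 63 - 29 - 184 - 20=-8*d^3 + 80*d^2 - 82*d - 170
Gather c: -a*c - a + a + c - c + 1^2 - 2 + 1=-a*c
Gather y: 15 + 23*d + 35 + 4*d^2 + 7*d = 4*d^2 + 30*d + 50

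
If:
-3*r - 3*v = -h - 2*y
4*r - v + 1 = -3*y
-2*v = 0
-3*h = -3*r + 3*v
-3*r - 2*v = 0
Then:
No Solution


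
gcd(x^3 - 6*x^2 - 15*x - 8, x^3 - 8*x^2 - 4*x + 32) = x - 8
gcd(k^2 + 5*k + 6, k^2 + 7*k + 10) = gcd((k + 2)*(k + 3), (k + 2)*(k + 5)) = k + 2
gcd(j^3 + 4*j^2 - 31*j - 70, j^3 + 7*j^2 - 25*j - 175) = j^2 + 2*j - 35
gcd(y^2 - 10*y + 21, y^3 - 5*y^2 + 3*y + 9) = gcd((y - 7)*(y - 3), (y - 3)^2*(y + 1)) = y - 3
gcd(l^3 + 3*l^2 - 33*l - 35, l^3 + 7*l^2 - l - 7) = l^2 + 8*l + 7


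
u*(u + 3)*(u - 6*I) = u^3 + 3*u^2 - 6*I*u^2 - 18*I*u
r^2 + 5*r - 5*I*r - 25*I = (r + 5)*(r - 5*I)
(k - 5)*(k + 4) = k^2 - k - 20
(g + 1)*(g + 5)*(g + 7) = g^3 + 13*g^2 + 47*g + 35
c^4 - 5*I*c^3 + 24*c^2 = c^2*(c - 8*I)*(c + 3*I)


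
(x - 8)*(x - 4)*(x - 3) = x^3 - 15*x^2 + 68*x - 96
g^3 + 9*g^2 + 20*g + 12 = (g + 1)*(g + 2)*(g + 6)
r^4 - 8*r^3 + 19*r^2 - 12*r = r*(r - 4)*(r - 3)*(r - 1)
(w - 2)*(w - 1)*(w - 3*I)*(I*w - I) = I*w^4 + 3*w^3 - 4*I*w^3 - 12*w^2 + 5*I*w^2 + 15*w - 2*I*w - 6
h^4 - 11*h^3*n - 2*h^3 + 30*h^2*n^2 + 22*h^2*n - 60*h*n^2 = h*(h - 2)*(h - 6*n)*(h - 5*n)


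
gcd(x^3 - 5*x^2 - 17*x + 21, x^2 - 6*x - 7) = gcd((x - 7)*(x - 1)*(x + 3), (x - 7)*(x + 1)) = x - 7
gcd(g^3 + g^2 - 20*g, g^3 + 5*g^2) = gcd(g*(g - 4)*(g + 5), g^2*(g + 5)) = g^2 + 5*g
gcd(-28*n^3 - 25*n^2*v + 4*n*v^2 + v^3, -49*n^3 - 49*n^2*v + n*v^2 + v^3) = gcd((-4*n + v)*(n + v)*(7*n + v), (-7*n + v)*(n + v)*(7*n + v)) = 7*n^2 + 8*n*v + v^2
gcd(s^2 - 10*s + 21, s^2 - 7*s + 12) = s - 3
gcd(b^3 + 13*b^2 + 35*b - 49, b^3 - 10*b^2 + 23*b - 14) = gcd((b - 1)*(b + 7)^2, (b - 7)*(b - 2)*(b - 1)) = b - 1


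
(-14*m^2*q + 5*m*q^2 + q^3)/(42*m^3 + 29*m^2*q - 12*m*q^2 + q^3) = q*(-14*m^2 + 5*m*q + q^2)/(42*m^3 + 29*m^2*q - 12*m*q^2 + q^3)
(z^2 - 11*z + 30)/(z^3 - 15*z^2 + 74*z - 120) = 1/(z - 4)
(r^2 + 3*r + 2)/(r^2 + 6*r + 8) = (r + 1)/(r + 4)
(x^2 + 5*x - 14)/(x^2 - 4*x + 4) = (x + 7)/(x - 2)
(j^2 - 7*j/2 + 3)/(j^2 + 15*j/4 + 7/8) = 4*(2*j^2 - 7*j + 6)/(8*j^2 + 30*j + 7)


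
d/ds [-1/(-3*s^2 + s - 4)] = (1 - 6*s)/(3*s^2 - s + 4)^2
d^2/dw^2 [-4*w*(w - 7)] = -8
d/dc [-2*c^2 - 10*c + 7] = -4*c - 10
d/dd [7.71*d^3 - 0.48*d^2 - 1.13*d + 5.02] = 23.13*d^2 - 0.96*d - 1.13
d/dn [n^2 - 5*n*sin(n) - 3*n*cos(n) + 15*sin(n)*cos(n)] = 3*n*sin(n) - 5*n*cos(n) + 2*n - 5*sin(n) - 3*cos(n) + 15*cos(2*n)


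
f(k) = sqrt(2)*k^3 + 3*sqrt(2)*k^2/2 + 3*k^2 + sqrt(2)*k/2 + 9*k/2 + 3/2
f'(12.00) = 739.06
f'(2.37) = 53.31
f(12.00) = 3245.22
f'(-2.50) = 6.12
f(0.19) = 2.68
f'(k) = 3*sqrt(2)*k^2 + 3*sqrt(2)*k + 6*k + sqrt(2)/2 + 9/2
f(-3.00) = -6.21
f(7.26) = 850.40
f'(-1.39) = -0.83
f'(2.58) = 59.87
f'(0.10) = 6.27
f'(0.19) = 7.31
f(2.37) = 61.43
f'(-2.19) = 3.12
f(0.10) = 2.07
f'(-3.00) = 12.66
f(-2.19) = -0.20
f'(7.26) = 303.19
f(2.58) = 73.31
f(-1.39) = 0.36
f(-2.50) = -1.61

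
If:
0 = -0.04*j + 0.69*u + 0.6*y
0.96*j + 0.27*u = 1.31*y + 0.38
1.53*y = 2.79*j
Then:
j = -0.21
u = 0.32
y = -0.38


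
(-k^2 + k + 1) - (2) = -k^2 + k - 1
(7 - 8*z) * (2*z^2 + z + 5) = -16*z^3 + 6*z^2 - 33*z + 35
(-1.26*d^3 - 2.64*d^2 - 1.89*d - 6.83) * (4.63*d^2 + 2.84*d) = -5.8338*d^5 - 15.8016*d^4 - 16.2483*d^3 - 36.9905*d^2 - 19.3972*d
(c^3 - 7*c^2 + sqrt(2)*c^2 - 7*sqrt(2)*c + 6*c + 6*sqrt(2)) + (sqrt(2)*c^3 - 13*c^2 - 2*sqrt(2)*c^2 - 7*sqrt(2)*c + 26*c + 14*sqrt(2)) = c^3 + sqrt(2)*c^3 - 20*c^2 - sqrt(2)*c^2 - 14*sqrt(2)*c + 32*c + 20*sqrt(2)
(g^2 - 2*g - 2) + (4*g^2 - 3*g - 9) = 5*g^2 - 5*g - 11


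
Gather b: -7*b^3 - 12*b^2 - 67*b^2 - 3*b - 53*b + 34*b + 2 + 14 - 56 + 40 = -7*b^3 - 79*b^2 - 22*b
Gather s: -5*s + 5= 5 - 5*s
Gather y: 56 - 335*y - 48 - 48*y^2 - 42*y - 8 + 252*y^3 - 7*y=252*y^3 - 48*y^2 - 384*y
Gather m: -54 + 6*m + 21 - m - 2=5*m - 35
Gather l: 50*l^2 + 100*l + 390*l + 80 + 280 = 50*l^2 + 490*l + 360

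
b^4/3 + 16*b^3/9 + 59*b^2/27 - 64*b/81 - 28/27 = (b/3 + 1)*(b - 2/3)*(b + 2/3)*(b + 7/3)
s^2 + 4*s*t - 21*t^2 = (s - 3*t)*(s + 7*t)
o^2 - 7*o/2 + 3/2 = (o - 3)*(o - 1/2)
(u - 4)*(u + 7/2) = u^2 - u/2 - 14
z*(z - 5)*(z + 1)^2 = z^4 - 3*z^3 - 9*z^2 - 5*z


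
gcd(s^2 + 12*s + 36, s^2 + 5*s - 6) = s + 6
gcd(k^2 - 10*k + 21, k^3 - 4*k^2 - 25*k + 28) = k - 7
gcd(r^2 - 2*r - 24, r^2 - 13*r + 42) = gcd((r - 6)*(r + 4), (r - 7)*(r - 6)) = r - 6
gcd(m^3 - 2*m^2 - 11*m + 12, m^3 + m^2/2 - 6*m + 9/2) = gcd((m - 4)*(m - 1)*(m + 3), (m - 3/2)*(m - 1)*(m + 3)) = m^2 + 2*m - 3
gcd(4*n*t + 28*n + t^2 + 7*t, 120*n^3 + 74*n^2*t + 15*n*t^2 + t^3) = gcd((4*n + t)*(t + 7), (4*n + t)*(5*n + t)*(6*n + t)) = 4*n + t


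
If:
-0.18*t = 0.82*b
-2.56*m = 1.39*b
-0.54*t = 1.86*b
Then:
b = 0.00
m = 0.00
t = 0.00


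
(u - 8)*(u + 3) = u^2 - 5*u - 24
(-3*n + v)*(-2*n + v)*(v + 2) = 6*n^2*v + 12*n^2 - 5*n*v^2 - 10*n*v + v^3 + 2*v^2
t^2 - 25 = (t - 5)*(t + 5)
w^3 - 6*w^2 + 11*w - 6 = (w - 3)*(w - 2)*(w - 1)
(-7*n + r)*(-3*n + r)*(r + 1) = 21*n^2*r + 21*n^2 - 10*n*r^2 - 10*n*r + r^3 + r^2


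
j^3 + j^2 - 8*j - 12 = (j - 3)*(j + 2)^2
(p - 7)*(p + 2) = p^2 - 5*p - 14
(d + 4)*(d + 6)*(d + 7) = d^3 + 17*d^2 + 94*d + 168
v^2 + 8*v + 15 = (v + 3)*(v + 5)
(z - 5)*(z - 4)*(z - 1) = z^3 - 10*z^2 + 29*z - 20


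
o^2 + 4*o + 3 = (o + 1)*(o + 3)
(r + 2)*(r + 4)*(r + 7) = r^3 + 13*r^2 + 50*r + 56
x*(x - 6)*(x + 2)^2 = x^4 - 2*x^3 - 20*x^2 - 24*x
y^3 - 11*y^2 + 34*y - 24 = (y - 6)*(y - 4)*(y - 1)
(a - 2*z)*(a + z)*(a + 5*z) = a^3 + 4*a^2*z - 7*a*z^2 - 10*z^3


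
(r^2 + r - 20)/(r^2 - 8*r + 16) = (r + 5)/(r - 4)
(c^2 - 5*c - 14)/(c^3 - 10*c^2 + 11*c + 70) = 1/(c - 5)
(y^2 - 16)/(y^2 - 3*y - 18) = (16 - y^2)/(-y^2 + 3*y + 18)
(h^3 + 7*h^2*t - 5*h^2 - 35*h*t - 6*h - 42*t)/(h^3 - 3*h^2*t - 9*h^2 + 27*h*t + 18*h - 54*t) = (-h^2 - 7*h*t - h - 7*t)/(-h^2 + 3*h*t + 3*h - 9*t)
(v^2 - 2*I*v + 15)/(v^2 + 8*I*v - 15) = (v - 5*I)/(v + 5*I)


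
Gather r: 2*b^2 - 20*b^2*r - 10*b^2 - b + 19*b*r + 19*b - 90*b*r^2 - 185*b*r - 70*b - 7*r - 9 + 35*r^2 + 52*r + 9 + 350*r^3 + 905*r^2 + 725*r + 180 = -8*b^2 - 52*b + 350*r^3 + r^2*(940 - 90*b) + r*(-20*b^2 - 166*b + 770) + 180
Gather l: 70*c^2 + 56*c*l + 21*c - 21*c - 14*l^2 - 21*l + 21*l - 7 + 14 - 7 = 70*c^2 + 56*c*l - 14*l^2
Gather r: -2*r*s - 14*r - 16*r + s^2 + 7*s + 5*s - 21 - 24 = r*(-2*s - 30) + s^2 + 12*s - 45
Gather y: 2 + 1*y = y + 2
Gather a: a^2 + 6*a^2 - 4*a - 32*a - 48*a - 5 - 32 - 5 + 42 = 7*a^2 - 84*a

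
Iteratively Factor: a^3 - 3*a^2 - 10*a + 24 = (a + 3)*(a^2 - 6*a + 8) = (a - 4)*(a + 3)*(a - 2)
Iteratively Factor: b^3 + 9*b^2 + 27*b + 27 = (b + 3)*(b^2 + 6*b + 9) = (b + 3)^2*(b + 3)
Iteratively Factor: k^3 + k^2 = (k + 1)*(k^2) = k*(k + 1)*(k)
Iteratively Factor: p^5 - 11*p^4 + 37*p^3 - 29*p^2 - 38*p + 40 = (p - 5)*(p^4 - 6*p^3 + 7*p^2 + 6*p - 8) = (p - 5)*(p - 4)*(p^3 - 2*p^2 - p + 2) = (p - 5)*(p - 4)*(p - 1)*(p^2 - p - 2) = (p - 5)*(p - 4)*(p - 2)*(p - 1)*(p + 1)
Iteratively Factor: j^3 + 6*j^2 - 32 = (j + 4)*(j^2 + 2*j - 8) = (j - 2)*(j + 4)*(j + 4)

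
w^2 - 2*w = w*(w - 2)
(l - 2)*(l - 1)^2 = l^3 - 4*l^2 + 5*l - 2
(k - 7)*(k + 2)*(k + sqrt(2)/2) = k^3 - 5*k^2 + sqrt(2)*k^2/2 - 14*k - 5*sqrt(2)*k/2 - 7*sqrt(2)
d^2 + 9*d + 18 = (d + 3)*(d + 6)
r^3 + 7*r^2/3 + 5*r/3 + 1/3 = (r + 1/3)*(r + 1)^2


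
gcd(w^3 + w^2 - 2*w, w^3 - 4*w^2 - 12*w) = w^2 + 2*w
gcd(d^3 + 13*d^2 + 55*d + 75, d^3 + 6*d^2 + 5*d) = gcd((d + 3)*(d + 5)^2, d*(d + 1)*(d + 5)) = d + 5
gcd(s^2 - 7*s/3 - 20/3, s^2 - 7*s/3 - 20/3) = s^2 - 7*s/3 - 20/3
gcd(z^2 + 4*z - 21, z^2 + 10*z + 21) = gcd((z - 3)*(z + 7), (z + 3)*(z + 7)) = z + 7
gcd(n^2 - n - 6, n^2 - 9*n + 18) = n - 3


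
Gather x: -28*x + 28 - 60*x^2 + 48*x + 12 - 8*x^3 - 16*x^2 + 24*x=-8*x^3 - 76*x^2 + 44*x + 40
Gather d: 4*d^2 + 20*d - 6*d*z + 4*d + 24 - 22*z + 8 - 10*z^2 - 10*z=4*d^2 + d*(24 - 6*z) - 10*z^2 - 32*z + 32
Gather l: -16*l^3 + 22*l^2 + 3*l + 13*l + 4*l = -16*l^3 + 22*l^2 + 20*l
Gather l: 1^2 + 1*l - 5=l - 4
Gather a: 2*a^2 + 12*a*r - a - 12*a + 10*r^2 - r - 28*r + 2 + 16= 2*a^2 + a*(12*r - 13) + 10*r^2 - 29*r + 18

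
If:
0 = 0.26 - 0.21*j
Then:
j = 1.24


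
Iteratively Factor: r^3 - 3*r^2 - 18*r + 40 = (r + 4)*(r^2 - 7*r + 10) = (r - 2)*(r + 4)*(r - 5)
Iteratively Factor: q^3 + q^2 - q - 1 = (q + 1)*(q^2 - 1) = (q - 1)*(q + 1)*(q + 1)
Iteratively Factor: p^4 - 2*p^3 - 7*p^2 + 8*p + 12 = (p + 2)*(p^3 - 4*p^2 + p + 6) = (p - 2)*(p + 2)*(p^2 - 2*p - 3) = (p - 2)*(p + 1)*(p + 2)*(p - 3)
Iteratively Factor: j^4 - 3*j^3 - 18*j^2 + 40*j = (j - 5)*(j^3 + 2*j^2 - 8*j) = (j - 5)*(j + 4)*(j^2 - 2*j) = j*(j - 5)*(j + 4)*(j - 2)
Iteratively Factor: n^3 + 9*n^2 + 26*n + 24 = (n + 3)*(n^2 + 6*n + 8) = (n + 3)*(n + 4)*(n + 2)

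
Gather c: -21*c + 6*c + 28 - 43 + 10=-15*c - 5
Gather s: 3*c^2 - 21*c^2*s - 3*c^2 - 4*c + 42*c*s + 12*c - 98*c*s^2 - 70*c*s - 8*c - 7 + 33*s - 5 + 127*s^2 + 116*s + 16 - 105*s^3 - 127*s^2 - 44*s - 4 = -98*c*s^2 - 105*s^3 + s*(-21*c^2 - 28*c + 105)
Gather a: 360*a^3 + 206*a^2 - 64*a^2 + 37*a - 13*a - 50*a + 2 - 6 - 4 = 360*a^3 + 142*a^2 - 26*a - 8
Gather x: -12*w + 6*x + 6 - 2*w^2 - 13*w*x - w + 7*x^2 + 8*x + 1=-2*w^2 - 13*w + 7*x^2 + x*(14 - 13*w) + 7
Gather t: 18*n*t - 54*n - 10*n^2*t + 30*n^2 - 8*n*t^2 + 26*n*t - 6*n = 30*n^2 - 8*n*t^2 - 60*n + t*(-10*n^2 + 44*n)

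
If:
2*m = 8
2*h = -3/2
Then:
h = -3/4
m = 4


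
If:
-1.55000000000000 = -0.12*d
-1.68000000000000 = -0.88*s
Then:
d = 12.92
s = 1.91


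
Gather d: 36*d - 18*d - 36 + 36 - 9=18*d - 9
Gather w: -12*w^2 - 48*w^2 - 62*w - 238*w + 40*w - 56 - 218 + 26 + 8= -60*w^2 - 260*w - 240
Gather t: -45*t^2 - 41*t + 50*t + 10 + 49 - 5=-45*t^2 + 9*t + 54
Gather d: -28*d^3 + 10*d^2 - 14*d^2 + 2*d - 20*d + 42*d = -28*d^3 - 4*d^2 + 24*d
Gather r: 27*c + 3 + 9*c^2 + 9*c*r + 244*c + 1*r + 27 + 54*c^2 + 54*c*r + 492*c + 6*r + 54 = 63*c^2 + 763*c + r*(63*c + 7) + 84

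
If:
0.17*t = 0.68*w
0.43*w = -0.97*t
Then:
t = 0.00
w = 0.00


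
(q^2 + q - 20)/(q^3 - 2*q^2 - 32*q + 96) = (q + 5)/(q^2 + 2*q - 24)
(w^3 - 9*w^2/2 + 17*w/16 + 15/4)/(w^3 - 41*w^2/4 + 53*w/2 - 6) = (16*w^2 - 8*w - 15)/(4*(4*w^2 - 25*w + 6))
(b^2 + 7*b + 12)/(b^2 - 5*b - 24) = (b + 4)/(b - 8)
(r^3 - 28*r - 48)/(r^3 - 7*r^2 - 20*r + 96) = (r^2 - 4*r - 12)/(r^2 - 11*r + 24)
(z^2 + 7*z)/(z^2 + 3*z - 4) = z*(z + 7)/(z^2 + 3*z - 4)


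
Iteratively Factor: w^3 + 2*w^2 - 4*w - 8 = (w + 2)*(w^2 - 4) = (w - 2)*(w + 2)*(w + 2)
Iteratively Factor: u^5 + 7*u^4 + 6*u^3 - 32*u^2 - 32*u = (u - 2)*(u^4 + 9*u^3 + 24*u^2 + 16*u) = u*(u - 2)*(u^3 + 9*u^2 + 24*u + 16) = u*(u - 2)*(u + 4)*(u^2 + 5*u + 4) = u*(u - 2)*(u + 1)*(u + 4)*(u + 4)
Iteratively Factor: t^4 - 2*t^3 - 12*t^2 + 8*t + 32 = (t - 2)*(t^3 - 12*t - 16) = (t - 2)*(t + 2)*(t^2 - 2*t - 8) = (t - 4)*(t - 2)*(t + 2)*(t + 2)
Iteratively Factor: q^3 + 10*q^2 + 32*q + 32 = (q + 4)*(q^2 + 6*q + 8) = (q + 2)*(q + 4)*(q + 4)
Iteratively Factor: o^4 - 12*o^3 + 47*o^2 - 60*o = (o - 3)*(o^3 - 9*o^2 + 20*o) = (o - 4)*(o - 3)*(o^2 - 5*o) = (o - 5)*(o - 4)*(o - 3)*(o)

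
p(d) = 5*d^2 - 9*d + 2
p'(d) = 10*d - 9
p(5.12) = 86.99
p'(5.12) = 42.20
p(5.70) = 113.15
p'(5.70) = 48.00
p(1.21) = -1.57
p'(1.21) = 3.10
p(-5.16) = 181.57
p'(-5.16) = -60.60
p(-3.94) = 115.08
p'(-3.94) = -48.40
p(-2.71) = 63.11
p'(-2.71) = -36.10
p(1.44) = -0.59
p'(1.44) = 5.40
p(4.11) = 49.47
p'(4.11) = 32.10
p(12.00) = 614.00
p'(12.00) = 111.00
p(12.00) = 614.00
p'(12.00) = 111.00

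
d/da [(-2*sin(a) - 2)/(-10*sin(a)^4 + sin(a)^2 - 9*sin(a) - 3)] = 2*(-30*sin(a)^4 - 40*sin(a)^3 + sin(a)^2 + 2*sin(a) - 6)*cos(a)/(10*sin(a)^4 - sin(a)^2 + 9*sin(a) + 3)^2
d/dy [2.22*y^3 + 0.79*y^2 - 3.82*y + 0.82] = 6.66*y^2 + 1.58*y - 3.82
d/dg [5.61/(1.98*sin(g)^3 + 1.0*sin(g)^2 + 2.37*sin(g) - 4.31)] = (-11.22*sin(g) + 16.6617*cos(2*g) - 29.9574)*cos(g)/(1.98*sin(g)^3 + 1.0*sin(g)^2 + 2.37*sin(g) - 4.31)^2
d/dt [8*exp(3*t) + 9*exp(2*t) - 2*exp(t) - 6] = (24*exp(2*t) + 18*exp(t) - 2)*exp(t)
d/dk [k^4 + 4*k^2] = 4*k*(k^2 + 2)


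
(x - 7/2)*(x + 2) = x^2 - 3*x/2 - 7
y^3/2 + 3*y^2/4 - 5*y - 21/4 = (y/2 + 1/2)*(y - 3)*(y + 7/2)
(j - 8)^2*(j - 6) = j^3 - 22*j^2 + 160*j - 384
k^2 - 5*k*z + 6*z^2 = (k - 3*z)*(k - 2*z)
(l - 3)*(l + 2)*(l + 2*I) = l^3 - l^2 + 2*I*l^2 - 6*l - 2*I*l - 12*I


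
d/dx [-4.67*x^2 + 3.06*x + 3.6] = 3.06 - 9.34*x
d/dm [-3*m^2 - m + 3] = -6*m - 1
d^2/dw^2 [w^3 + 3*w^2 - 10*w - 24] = 6*w + 6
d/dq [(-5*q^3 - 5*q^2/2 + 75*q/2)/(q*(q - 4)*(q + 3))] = 15/(2*(q^2 - 8*q + 16))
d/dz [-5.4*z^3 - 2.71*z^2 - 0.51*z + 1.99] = -16.2*z^2 - 5.42*z - 0.51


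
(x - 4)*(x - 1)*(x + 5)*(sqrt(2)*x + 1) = sqrt(2)*x^4 + x^3 - 21*sqrt(2)*x^2 - 21*x + 20*sqrt(2)*x + 20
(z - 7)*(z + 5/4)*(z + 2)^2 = z^4 - 7*z^3/4 - 111*z^2/4 - 58*z - 35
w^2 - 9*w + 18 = (w - 6)*(w - 3)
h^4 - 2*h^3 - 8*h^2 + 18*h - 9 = (h - 3)*(h - 1)^2*(h + 3)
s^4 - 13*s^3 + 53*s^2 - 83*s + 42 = (s - 7)*(s - 3)*(s - 2)*(s - 1)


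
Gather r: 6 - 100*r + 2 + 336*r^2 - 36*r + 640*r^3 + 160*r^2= 640*r^3 + 496*r^2 - 136*r + 8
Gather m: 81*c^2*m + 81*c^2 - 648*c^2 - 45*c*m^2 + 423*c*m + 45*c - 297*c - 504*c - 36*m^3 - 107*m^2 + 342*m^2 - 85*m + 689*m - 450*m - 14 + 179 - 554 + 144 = -567*c^2 - 756*c - 36*m^3 + m^2*(235 - 45*c) + m*(81*c^2 + 423*c + 154) - 245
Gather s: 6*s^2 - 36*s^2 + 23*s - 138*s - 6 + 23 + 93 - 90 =-30*s^2 - 115*s + 20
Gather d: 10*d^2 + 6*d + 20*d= 10*d^2 + 26*d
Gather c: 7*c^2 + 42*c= 7*c^2 + 42*c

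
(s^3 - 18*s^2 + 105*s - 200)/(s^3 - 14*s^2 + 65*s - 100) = (s - 8)/(s - 4)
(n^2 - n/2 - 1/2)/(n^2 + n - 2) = (n + 1/2)/(n + 2)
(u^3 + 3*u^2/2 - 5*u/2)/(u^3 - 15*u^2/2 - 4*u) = (-2*u^2 - 3*u + 5)/(-2*u^2 + 15*u + 8)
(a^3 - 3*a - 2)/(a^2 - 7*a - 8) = (a^2 - a - 2)/(a - 8)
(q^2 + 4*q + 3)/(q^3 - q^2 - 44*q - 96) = (q + 1)/(q^2 - 4*q - 32)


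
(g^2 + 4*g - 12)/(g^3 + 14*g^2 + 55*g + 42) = (g - 2)/(g^2 + 8*g + 7)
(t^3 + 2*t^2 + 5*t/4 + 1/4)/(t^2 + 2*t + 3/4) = (2*t^2 + 3*t + 1)/(2*t + 3)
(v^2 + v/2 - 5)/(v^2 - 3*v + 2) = (v + 5/2)/(v - 1)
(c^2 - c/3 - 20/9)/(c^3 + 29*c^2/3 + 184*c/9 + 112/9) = (3*c - 5)/(3*c^2 + 25*c + 28)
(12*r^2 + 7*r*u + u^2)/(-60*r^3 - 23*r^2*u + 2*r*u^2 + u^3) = -1/(5*r - u)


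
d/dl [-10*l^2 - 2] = -20*l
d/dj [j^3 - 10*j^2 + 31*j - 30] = 3*j^2 - 20*j + 31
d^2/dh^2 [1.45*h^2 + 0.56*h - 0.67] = 2.90000000000000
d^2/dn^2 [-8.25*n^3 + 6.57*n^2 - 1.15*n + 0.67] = 13.14 - 49.5*n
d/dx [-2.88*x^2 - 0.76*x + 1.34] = -5.76*x - 0.76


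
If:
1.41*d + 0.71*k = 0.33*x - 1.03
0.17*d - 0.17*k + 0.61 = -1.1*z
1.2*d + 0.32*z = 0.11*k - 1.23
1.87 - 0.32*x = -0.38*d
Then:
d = -0.79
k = 2.40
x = 4.91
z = -0.06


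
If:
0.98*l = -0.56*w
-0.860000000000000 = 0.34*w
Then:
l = 1.45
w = -2.53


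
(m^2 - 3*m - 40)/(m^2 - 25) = (m - 8)/(m - 5)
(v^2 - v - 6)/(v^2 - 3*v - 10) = (v - 3)/(v - 5)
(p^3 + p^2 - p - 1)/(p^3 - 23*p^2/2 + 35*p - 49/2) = 2*(p^2 + 2*p + 1)/(2*p^2 - 21*p + 49)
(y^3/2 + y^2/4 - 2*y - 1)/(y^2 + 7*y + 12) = (2*y^3 + y^2 - 8*y - 4)/(4*(y^2 + 7*y + 12))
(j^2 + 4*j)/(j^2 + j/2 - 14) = 2*j/(2*j - 7)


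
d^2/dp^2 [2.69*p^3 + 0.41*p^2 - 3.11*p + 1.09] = 16.14*p + 0.82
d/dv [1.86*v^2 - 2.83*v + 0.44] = 3.72*v - 2.83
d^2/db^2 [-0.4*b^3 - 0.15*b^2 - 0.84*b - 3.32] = -2.4*b - 0.3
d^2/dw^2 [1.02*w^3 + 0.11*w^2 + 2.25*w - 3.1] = 6.12*w + 0.22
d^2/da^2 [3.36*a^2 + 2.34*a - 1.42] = 6.72000000000000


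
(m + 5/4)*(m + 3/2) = m^2 + 11*m/4 + 15/8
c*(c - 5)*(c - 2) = c^3 - 7*c^2 + 10*c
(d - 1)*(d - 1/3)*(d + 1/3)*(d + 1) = d^4 - 10*d^2/9 + 1/9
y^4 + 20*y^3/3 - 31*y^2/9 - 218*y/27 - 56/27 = (y - 4/3)*(y + 1/3)*(y + 2/3)*(y + 7)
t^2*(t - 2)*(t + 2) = t^4 - 4*t^2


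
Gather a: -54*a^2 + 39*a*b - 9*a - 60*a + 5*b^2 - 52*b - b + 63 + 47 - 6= -54*a^2 + a*(39*b - 69) + 5*b^2 - 53*b + 104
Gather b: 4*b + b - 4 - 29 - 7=5*b - 40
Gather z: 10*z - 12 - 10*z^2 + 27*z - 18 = -10*z^2 + 37*z - 30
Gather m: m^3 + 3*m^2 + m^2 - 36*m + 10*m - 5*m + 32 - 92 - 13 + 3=m^3 + 4*m^2 - 31*m - 70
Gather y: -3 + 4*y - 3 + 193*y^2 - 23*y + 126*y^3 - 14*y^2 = 126*y^3 + 179*y^2 - 19*y - 6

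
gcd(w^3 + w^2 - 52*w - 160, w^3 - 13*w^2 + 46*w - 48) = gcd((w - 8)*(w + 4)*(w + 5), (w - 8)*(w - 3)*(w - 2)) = w - 8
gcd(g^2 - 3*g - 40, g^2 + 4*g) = 1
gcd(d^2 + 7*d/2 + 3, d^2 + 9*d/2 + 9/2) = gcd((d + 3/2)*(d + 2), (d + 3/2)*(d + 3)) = d + 3/2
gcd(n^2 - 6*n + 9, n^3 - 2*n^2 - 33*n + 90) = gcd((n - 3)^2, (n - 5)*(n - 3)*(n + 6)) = n - 3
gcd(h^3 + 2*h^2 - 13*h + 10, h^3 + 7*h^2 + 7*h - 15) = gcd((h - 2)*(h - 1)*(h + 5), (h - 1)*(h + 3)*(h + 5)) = h^2 + 4*h - 5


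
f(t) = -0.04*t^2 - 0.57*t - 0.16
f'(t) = -0.08*t - 0.57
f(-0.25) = -0.02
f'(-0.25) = -0.55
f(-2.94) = 1.17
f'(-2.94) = -0.33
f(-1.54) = 0.62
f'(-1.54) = -0.45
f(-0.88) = 0.31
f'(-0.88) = -0.50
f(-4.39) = 1.57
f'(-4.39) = -0.22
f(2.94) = -2.18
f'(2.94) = -0.81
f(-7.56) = 1.86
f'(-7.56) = 0.03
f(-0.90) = 0.32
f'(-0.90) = -0.50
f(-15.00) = -0.61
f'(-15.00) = 0.63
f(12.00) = -12.76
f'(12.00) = -1.53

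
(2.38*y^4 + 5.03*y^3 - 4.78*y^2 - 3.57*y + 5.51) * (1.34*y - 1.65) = 3.1892*y^5 + 2.8132*y^4 - 14.7047*y^3 + 3.1032*y^2 + 13.2739*y - 9.0915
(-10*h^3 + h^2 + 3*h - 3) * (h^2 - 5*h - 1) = -10*h^5 + 51*h^4 + 8*h^3 - 19*h^2 + 12*h + 3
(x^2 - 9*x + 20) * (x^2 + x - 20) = x^4 - 8*x^3 - 9*x^2 + 200*x - 400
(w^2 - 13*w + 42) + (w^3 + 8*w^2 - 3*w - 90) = w^3 + 9*w^2 - 16*w - 48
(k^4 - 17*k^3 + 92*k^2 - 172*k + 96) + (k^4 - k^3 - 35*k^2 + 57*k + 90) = 2*k^4 - 18*k^3 + 57*k^2 - 115*k + 186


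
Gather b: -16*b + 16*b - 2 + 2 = 0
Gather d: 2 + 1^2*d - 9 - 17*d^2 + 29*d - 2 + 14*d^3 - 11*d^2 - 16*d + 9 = 14*d^3 - 28*d^2 + 14*d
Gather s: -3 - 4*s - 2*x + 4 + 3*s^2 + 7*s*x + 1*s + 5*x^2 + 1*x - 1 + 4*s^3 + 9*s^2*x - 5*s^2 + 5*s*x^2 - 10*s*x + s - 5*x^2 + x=4*s^3 + s^2*(9*x - 2) + s*(5*x^2 - 3*x - 2)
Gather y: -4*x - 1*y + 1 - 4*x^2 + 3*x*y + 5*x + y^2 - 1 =-4*x^2 + x + y^2 + y*(3*x - 1)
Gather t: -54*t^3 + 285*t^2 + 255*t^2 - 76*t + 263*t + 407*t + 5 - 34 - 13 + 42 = -54*t^3 + 540*t^2 + 594*t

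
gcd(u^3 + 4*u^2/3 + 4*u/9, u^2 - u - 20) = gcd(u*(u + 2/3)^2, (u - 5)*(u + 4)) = 1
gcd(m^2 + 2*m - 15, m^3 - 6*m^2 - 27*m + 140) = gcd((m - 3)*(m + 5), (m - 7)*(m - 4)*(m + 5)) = m + 5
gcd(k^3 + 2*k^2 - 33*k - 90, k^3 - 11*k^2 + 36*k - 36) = k - 6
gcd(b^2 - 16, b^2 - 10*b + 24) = b - 4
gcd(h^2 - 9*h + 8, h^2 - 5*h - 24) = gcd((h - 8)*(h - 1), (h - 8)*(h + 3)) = h - 8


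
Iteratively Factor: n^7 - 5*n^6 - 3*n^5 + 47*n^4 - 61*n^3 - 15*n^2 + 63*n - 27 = (n - 1)*(n^6 - 4*n^5 - 7*n^4 + 40*n^3 - 21*n^2 - 36*n + 27) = (n - 1)*(n + 1)*(n^5 - 5*n^4 - 2*n^3 + 42*n^2 - 63*n + 27) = (n - 3)*(n - 1)*(n + 1)*(n^4 - 2*n^3 - 8*n^2 + 18*n - 9) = (n - 3)*(n - 1)^2*(n + 1)*(n^3 - n^2 - 9*n + 9) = (n - 3)*(n - 1)^2*(n + 1)*(n + 3)*(n^2 - 4*n + 3) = (n - 3)^2*(n - 1)^2*(n + 1)*(n + 3)*(n - 1)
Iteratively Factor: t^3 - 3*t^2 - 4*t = (t)*(t^2 - 3*t - 4) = t*(t - 4)*(t + 1)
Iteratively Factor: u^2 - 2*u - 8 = (u + 2)*(u - 4)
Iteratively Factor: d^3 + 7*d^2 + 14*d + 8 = (d + 2)*(d^2 + 5*d + 4) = (d + 2)*(d + 4)*(d + 1)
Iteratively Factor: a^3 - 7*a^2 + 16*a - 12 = (a - 2)*(a^2 - 5*a + 6) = (a - 2)^2*(a - 3)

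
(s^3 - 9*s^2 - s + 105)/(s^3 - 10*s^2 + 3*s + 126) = (s - 5)/(s - 6)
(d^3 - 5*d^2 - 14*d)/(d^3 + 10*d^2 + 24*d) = (d^2 - 5*d - 14)/(d^2 + 10*d + 24)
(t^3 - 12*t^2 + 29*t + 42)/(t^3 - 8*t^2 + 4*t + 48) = (t^2 - 6*t - 7)/(t^2 - 2*t - 8)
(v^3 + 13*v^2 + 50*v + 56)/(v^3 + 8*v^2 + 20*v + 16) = (v + 7)/(v + 2)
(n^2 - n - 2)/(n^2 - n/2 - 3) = 2*(n + 1)/(2*n + 3)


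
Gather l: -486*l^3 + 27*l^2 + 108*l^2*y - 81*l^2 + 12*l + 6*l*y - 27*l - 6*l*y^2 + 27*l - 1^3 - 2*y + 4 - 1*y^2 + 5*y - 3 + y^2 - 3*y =-486*l^3 + l^2*(108*y - 54) + l*(-6*y^2 + 6*y + 12)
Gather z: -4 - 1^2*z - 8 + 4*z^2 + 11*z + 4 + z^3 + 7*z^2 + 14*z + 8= z^3 + 11*z^2 + 24*z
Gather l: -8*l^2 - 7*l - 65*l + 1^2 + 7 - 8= -8*l^2 - 72*l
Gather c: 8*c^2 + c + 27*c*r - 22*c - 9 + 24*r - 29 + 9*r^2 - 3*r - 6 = 8*c^2 + c*(27*r - 21) + 9*r^2 + 21*r - 44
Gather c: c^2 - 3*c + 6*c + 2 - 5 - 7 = c^2 + 3*c - 10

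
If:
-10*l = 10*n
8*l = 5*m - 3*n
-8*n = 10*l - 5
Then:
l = 5/2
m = 5/2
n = -5/2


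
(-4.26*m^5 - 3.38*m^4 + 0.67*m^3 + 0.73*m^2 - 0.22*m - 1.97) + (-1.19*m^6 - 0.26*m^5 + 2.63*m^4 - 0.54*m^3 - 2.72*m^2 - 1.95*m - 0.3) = -1.19*m^6 - 4.52*m^5 - 0.75*m^4 + 0.13*m^3 - 1.99*m^2 - 2.17*m - 2.27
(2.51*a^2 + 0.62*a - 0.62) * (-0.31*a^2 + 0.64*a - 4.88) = -0.7781*a^4 + 1.4142*a^3 - 11.6598*a^2 - 3.4224*a + 3.0256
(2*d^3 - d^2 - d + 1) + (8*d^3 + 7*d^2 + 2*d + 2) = 10*d^3 + 6*d^2 + d + 3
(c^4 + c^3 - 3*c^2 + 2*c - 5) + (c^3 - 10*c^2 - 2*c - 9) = c^4 + 2*c^3 - 13*c^2 - 14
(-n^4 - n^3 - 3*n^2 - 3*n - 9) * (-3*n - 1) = 3*n^5 + 4*n^4 + 10*n^3 + 12*n^2 + 30*n + 9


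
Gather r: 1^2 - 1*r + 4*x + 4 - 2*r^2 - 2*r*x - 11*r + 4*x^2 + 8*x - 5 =-2*r^2 + r*(-2*x - 12) + 4*x^2 + 12*x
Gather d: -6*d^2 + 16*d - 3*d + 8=-6*d^2 + 13*d + 8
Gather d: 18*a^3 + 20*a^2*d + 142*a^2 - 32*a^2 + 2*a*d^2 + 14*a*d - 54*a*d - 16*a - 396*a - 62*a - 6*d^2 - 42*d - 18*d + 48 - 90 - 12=18*a^3 + 110*a^2 - 474*a + d^2*(2*a - 6) + d*(20*a^2 - 40*a - 60) - 54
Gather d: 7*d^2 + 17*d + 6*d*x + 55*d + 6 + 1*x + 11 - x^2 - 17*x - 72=7*d^2 + d*(6*x + 72) - x^2 - 16*x - 55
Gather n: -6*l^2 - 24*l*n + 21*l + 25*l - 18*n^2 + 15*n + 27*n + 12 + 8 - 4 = -6*l^2 + 46*l - 18*n^2 + n*(42 - 24*l) + 16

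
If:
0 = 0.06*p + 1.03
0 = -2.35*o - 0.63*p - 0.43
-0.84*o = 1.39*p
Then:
No Solution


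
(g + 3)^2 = g^2 + 6*g + 9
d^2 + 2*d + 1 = (d + 1)^2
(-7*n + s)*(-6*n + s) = 42*n^2 - 13*n*s + s^2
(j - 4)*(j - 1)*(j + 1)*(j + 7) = j^4 + 3*j^3 - 29*j^2 - 3*j + 28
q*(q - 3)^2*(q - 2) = q^4 - 8*q^3 + 21*q^2 - 18*q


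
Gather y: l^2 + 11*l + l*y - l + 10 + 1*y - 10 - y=l^2 + l*y + 10*l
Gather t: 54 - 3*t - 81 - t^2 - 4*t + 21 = -t^2 - 7*t - 6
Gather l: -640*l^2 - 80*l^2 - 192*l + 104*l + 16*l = -720*l^2 - 72*l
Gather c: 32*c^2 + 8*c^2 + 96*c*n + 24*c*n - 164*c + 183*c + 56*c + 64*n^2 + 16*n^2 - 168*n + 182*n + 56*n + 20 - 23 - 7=40*c^2 + c*(120*n + 75) + 80*n^2 + 70*n - 10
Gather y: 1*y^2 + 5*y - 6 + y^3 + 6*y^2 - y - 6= y^3 + 7*y^2 + 4*y - 12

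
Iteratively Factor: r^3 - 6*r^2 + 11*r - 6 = (r - 3)*(r^2 - 3*r + 2) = (r - 3)*(r - 2)*(r - 1)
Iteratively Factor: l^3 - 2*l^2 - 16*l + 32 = (l - 2)*(l^2 - 16) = (l - 2)*(l + 4)*(l - 4)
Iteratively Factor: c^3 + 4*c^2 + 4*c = (c)*(c^2 + 4*c + 4) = c*(c + 2)*(c + 2)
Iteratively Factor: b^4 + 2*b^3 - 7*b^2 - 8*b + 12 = (b - 2)*(b^3 + 4*b^2 + b - 6) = (b - 2)*(b + 2)*(b^2 + 2*b - 3) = (b - 2)*(b - 1)*(b + 2)*(b + 3)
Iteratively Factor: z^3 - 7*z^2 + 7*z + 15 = (z - 5)*(z^2 - 2*z - 3) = (z - 5)*(z + 1)*(z - 3)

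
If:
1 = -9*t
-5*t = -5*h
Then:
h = -1/9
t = -1/9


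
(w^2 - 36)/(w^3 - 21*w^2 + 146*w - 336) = (w + 6)/(w^2 - 15*w + 56)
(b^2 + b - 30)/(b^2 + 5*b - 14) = (b^2 + b - 30)/(b^2 + 5*b - 14)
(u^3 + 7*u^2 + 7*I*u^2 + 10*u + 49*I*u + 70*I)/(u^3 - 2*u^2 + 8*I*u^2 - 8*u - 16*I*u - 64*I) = (u^2 + u*(5 + 7*I) + 35*I)/(u^2 + u*(-4 + 8*I) - 32*I)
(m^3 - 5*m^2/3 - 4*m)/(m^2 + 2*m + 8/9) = 3*m*(m - 3)/(3*m + 2)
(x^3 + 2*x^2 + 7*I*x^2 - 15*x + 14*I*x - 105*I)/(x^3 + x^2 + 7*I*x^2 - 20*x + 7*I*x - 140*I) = (x - 3)/(x - 4)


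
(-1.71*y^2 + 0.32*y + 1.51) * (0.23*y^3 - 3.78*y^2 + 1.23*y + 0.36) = -0.3933*y^5 + 6.5374*y^4 - 2.9656*y^3 - 5.9298*y^2 + 1.9725*y + 0.5436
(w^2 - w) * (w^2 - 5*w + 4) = w^4 - 6*w^3 + 9*w^2 - 4*w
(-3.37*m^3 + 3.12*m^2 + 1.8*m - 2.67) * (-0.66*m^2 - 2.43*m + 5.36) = 2.2242*m^5 + 6.1299*m^4 - 26.8328*m^3 + 14.1114*m^2 + 16.1361*m - 14.3112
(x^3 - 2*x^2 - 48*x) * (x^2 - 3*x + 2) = x^5 - 5*x^4 - 40*x^3 + 140*x^2 - 96*x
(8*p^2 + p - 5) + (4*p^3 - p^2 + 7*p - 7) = 4*p^3 + 7*p^2 + 8*p - 12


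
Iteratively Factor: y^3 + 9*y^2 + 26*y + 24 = (y + 3)*(y^2 + 6*y + 8) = (y + 2)*(y + 3)*(y + 4)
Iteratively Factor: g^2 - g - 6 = (g + 2)*(g - 3)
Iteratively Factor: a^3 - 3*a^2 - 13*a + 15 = (a + 3)*(a^2 - 6*a + 5) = (a - 5)*(a + 3)*(a - 1)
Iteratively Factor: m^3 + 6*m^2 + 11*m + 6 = (m + 3)*(m^2 + 3*m + 2) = (m + 2)*(m + 3)*(m + 1)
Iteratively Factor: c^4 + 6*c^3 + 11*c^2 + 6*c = (c + 2)*(c^3 + 4*c^2 + 3*c) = c*(c + 2)*(c^2 + 4*c + 3) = c*(c + 1)*(c + 2)*(c + 3)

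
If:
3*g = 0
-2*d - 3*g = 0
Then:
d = 0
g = 0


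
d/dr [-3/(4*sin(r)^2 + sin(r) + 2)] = 3*(8*sin(r) + 1)*cos(r)/(4*sin(r)^2 + sin(r) + 2)^2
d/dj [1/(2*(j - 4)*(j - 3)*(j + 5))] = (-(j - 4)*(j - 3) - (j - 4)*(j + 5) - (j - 3)*(j + 5))/(2*(j - 4)^2*(j - 3)^2*(j + 5)^2)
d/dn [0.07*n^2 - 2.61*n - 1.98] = 0.14*n - 2.61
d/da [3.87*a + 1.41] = 3.87000000000000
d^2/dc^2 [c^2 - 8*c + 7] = 2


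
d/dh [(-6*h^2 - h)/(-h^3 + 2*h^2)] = 2*(-3*h^2 - h + 1)/(h^2*(h^2 - 4*h + 4))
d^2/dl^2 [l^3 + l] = 6*l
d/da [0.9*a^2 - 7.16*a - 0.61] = 1.8*a - 7.16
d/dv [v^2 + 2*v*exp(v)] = 2*v*exp(v) + 2*v + 2*exp(v)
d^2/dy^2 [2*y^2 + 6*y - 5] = 4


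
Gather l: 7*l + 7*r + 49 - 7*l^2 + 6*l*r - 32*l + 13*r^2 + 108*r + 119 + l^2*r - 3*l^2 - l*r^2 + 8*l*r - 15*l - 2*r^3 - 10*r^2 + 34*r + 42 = l^2*(r - 10) + l*(-r^2 + 14*r - 40) - 2*r^3 + 3*r^2 + 149*r + 210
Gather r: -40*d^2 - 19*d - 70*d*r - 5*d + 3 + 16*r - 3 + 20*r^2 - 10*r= -40*d^2 - 24*d + 20*r^2 + r*(6 - 70*d)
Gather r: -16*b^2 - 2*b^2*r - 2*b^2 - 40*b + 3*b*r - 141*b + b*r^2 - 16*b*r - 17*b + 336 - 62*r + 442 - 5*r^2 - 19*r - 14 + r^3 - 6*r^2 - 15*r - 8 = -18*b^2 - 198*b + r^3 + r^2*(b - 11) + r*(-2*b^2 - 13*b - 96) + 756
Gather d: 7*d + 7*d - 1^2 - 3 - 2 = 14*d - 6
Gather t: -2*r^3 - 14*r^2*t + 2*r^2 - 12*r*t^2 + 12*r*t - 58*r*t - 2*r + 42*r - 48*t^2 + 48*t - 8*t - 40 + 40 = -2*r^3 + 2*r^2 + 40*r + t^2*(-12*r - 48) + t*(-14*r^2 - 46*r + 40)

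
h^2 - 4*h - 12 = (h - 6)*(h + 2)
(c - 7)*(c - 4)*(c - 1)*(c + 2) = c^4 - 10*c^3 + 15*c^2 + 50*c - 56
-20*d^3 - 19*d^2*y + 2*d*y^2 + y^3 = (-4*d + y)*(d + y)*(5*d + y)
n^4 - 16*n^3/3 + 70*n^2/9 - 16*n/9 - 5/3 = (n - 3)*(n - 5/3)*(n - 1)*(n + 1/3)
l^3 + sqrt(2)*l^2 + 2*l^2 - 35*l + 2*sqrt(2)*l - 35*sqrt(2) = (l - 5)*(l + 7)*(l + sqrt(2))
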